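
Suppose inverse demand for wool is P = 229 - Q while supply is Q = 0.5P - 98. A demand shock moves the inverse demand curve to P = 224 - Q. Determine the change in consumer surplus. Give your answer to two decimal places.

Rewriting supply in inverse form: P = 196 + 2Q.
Initial equilibrium: Q_0 = 11, P_0 = 218; CS_0 = (1/2)(11)(11) = 60.5, PS_0 = (1/2)(11)(22) = 121.
New equilibrium: 224 - Q = 196 + 2Q gives Q_1 = 9.3333, P_1 = 214.6667; CS_1 = 43.5556, PS_1 = 87.1111.
Change in consumer surplus = 43.5556 - 60.5 = -16.9444.

-16.94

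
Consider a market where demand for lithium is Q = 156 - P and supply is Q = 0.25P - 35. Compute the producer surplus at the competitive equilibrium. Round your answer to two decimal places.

Rewriting demand in inverse form: P = 156 - Q.
Rewriting supply in inverse form: P = 140 + 4Q.
Set 156 - Q = 140 + 4Q, which gives 16 = 5Q, so Q* = 3.2 and P* = 156 - (3.2) = 152.8.
PS is the area between P* and the supply curve from 0 to Q*: (1/2)(3.2)(12.8) = 20.48.

20.48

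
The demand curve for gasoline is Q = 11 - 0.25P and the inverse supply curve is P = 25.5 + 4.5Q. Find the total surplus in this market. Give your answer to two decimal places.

20.13

Rewriting demand in inverse form: P = 44 - 4Q.
Set 44 - 4Q = 25.5 + 4.5Q, which gives 18.5 = 8.5Q, so Q* = 2.1765 and P* = 44 - 4(2.1765) = 35.2941.
CS = (1/2)(2.1765)(8.7059) = 9.474 and PS = (1/2)(2.1765)(9.7941) = 10.6583, so total surplus = 20.1324.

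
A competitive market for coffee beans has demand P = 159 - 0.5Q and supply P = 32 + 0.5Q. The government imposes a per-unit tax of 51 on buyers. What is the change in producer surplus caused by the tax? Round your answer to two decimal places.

-2588.25

Without the tax, 159 - 0.5Q = 32 + 0.5Q so Q* = 127 and P* = 95.5.
A tax on buyers shifts demand down by 51: (159 - 51) - 0.5Q = 32 + 0.5Q, so Q_t = 76. Buyers pay P_b = 121; sellers receive P_s = P_b - 51 = 70.
Producers lose the trapezoid between P_s and P* out to Q_t plus the triangle from Q_t to Q*: change in PS = 1444 - 4032.25 = -2588.25.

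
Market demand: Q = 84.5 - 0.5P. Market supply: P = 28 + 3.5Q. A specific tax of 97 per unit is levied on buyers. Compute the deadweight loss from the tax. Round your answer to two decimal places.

855.36

Rewriting demand in inverse form: P = 169 - 2Q.
Pre-tax equilibrium: 169 - 2Q = 28 + 3.5Q gives Q* = 25.6364, P* = 117.7273.
A tax on buyers shifts demand down by 97: (169 - 97) - 2Q = 28 + 3.5Q, so Q_t = 8. Buyers pay P_b = 153; sellers receive P_s = P_b - 97 = 56.
Deadweight loss is the triangle between the curves from Q_t to Q*: (1/2)(25.6364 - 8)(97) = 855.3636.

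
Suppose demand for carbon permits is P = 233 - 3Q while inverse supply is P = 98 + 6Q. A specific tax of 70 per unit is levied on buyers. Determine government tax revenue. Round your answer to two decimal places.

505.56

Pre-tax equilibrium: 233 - 3Q = 98 + 6Q gives Q* = 15, P* = 188.
With the tax, buyers' net willingness to pay falls by 70: (233 - 70) - 3Q = 98 + 6Q, so Q_t = 7.2222. Buyers pay P_b = 211.3333; sellers receive P_s = P_b - 70 = 141.3333.
Tax revenue = t x Q_t = 70 x 7.2222 = 505.5556.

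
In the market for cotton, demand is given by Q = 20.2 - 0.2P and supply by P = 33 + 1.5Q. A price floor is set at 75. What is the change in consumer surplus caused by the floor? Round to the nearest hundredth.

Rewriting demand in inverse form: P = 101 - 5Q.
Free-market equilibrium: 101 - 5Q = 33 + 1.5Q gives Q* = 10.4615, P* = 48.6923.
At P = 75, buyers demand (101 - 75)/5 = 5.2 while sellers would supply more, so the quantity traded is 5.2 at price 75.
CS goes from (1/2)(10.4615)(52.3077) = 273.6095 to 67.6 (computed as (101 - 75)(5.2) - (1/2)(5)(5.2)^2), a change of -206.0095.

-206.01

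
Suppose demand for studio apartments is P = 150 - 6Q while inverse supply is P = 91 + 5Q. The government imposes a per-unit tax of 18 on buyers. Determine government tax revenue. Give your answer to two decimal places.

67.09

Without the tax, 150 - 6Q = 91 + 5Q so Q* = 5.3636 and P* = 117.8182.
A tax on buyers shifts demand down by 18: (150 - 18) - 6Q = 91 + 5Q, so Q_t = 3.7273. Buyers pay P_b = 127.6364; sellers receive P_s = P_b - 18 = 109.6364.
Revenue is the tax times quantity traded: 18 x 3.7273 = 67.0909.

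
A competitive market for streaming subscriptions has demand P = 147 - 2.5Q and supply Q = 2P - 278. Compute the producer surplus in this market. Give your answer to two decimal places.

1.78

Rewriting supply in inverse form: P = 139 + 0.5Q.
Set 147 - 2.5Q = 139 + 0.5Q, which gives 8 = 3Q, so Q* = 2.6667 and P* = 147 - 2.5(2.6667) = 140.3333.
The supply curve's price intercept is 139, so PS = (1/2)(Q*)(P* - 139) = (1/2)(2.6667)(1.3333) = 1.7778.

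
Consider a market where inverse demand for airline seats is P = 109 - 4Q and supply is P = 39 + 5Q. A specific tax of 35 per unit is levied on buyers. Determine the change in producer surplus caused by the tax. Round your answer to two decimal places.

-113.43

Without the tax, 109 - 4Q = 39 + 5Q so Q* = 7.7778 and P* = 77.8889.
With the tax, buyers' net willingness to pay falls by 35: (109 - 35) - 4Q = 39 + 5Q, so Q_t = 3.8889. Buyers pay P_b = 93.4444; sellers receive P_s = P_b - 35 = 58.4444.
PS falls from (1/2)(7.7778)(38.8889) = 151.2346 to (1/2)(3.8889)(19.4444) = 37.8086, a change of -113.4259.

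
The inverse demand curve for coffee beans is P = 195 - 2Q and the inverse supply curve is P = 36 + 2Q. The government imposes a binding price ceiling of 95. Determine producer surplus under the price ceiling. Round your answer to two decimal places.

870.25

Free-market equilibrium: 195 - 2Q = 36 + 2Q gives Q* = 39.75, P* = 115.5.
At P = 95, sellers supply (95 - 36)/2 = 29.5 while buyers want more, so the quantity traded is 29.5 at price 95.
PS is the triangle above supply below 95: (1/2)(29.5)(95 - 36) = 870.25.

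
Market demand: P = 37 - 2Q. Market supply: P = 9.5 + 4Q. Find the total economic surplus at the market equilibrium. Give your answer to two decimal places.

63.02

Equilibrium: 37 - 2Q = 9.5 + 4Q, so Q* = 4.5833 and P* = 27.8333.
CS = (1/2)(4.5833)(9.1667) = 21.0069 and PS = (1/2)(4.5833)(18.3333) = 42.0139, so total surplus = 63.0208.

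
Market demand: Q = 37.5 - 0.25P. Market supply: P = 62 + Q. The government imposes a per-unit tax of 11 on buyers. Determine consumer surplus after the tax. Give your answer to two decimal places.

Rewriting demand in inverse form: P = 150 - 4Q.
Pre-tax equilibrium: 150 - 4Q = 62 + Q gives Q* = 17.6, P* = 79.6.
With the tax, buyers' net willingness to pay falls by 11: (150 - 11) - 4Q = 62 + Q, so Q_t = 15.4. Buyers pay P_b = 88.4; sellers receive P_s = P_b - 11 = 77.4.
CS = (1/2)(Q_t)(150 - P_b) = (1/2)(15.4)(61.6) = 474.32.

474.32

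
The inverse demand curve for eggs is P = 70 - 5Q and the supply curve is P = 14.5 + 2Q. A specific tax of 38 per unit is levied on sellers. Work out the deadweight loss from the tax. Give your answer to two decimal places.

103.14

Pre-tax equilibrium: 70 - 5Q = 14.5 + 2Q gives Q* = 7.9286, P* = 30.3571.
A tax on sellers shifts supply up by 38: 70 - 5Q = 14.5 + 2Q + 38, so Q_t = 2.5. Buyers pay P_b = 57.5; sellers receive P_s = P_b - 38 = 19.5.
Deadweight loss is the triangle between the curves from Q_t to Q*: (1/2)(7.9286 - 2.5)(38) = 103.1429.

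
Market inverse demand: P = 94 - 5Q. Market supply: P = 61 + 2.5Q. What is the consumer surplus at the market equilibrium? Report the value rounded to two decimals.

48.40

Equilibrium: 94 - 5Q = 61 + 2.5Q, so Q* = 4.4 and P* = 72.
The demand choke price is 94, so CS = (1/2)(Q*)(94 - P*) = (1/2)(4.4)(22) = 48.4.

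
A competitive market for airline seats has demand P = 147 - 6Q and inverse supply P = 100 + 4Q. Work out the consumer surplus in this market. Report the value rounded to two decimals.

Equilibrium: 147 - 6Q = 100 + 4Q, so Q* = 4.7 and P* = 118.8.
Consumer surplus is the triangle under demand above P*: (1/2)(4.7)(147 - 118.8) = (1/2)(4.7)(28.2) = 66.27.

66.27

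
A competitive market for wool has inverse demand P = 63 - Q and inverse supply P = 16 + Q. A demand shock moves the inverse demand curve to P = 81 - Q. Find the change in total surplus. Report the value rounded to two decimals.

Initial equilibrium: Q_0 = 23.5, P_0 = 39.5; CS_0 = (1/2)(23.5)(23.5) = 276.125, PS_0 = (1/2)(23.5)(23.5) = 276.125.
New equilibrium: 81 - Q = 16 + Q gives Q_1 = 32.5, P_1 = 48.5; CS_1 = 528.125, PS_1 = 528.125.
Change in total surplus = (528.125 + 528.125) - (276.125 + 276.125) = 504.

504.00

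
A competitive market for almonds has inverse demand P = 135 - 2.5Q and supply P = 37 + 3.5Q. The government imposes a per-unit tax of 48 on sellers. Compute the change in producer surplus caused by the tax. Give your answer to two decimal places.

Without the tax, 135 - 2.5Q = 37 + 3.5Q so Q* = 16.3333 and P* = 94.1667.
A tax on sellers shifts supply up by 48: 135 - 2.5Q = 37 + 3.5Q + 48, so Q_t = 8.3333. Buyers pay P_b = 114.1667; sellers receive P_s = P_b - 48 = 66.1667.
PS falls from (1/2)(16.3333)(57.1667) = 466.8611 to (1/2)(8.3333)(29.1667) = 121.5278, a change of -345.3333.

-345.33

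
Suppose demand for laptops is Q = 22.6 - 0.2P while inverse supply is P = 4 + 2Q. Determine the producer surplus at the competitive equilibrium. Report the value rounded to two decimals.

242.47

Rewriting demand in inverse form: P = 113 - 5Q.
Setting demand equal to supply, 109 = 7Q, so Q* = 15.5714 and P* = 35.1429.
Producer surplus is the triangle above supply below P*: (1/2)(15.5714)(35.1429 - 4) = (1/2)(15.5714)(31.1429) = 242.4694.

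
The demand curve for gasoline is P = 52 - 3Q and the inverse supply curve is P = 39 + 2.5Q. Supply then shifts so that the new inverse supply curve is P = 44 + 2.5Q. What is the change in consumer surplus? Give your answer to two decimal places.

Initial equilibrium: Q_0 = 2.3636, P_0 = 44.9091; CS_0 = (1/2)(2.3636)(7.0909) = 8.3802, PS_0 = (1/2)(2.3636)(5.9091) = 6.9835.
New equilibrium: 52 - 3Q = 44 + 2.5Q gives Q_1 = 1.4545, P_1 = 47.6364; CS_1 = 3.1736, PS_1 = 2.6446.
Change in consumer surplus = 3.1736 - 8.3802 = -5.2066.

-5.21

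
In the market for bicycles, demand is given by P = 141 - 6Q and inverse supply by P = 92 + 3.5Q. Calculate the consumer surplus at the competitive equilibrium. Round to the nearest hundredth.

79.81

Setting demand equal to supply, 49 = 9.5Q, so Q* = 5.1579 and P* = 110.0526.
Consumer surplus is the triangle under demand above P*: (1/2)(5.1579)(141 - 110.0526) = (1/2)(5.1579)(30.9474) = 79.8116.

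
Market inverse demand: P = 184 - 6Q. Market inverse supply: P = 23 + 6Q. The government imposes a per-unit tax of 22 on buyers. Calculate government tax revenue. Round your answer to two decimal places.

254.83

Pre-tax equilibrium: 184 - 6Q = 23 + 6Q gives Q* = 13.4167, P* = 103.5.
A tax on buyers shifts demand down by 22: (184 - 22) - 6Q = 23 + 6Q, so Q_t = 11.5833. Buyers pay P_b = 114.5; sellers receive P_s = P_b - 22 = 92.5.
Revenue is the tax times quantity traded: 22 x 11.5833 = 254.8333.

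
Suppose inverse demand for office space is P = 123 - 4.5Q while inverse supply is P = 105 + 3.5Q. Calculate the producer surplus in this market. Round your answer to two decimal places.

8.86

Setting demand equal to supply, 18 = 8Q, so Q* = 2.25 and P* = 112.875.
Producer surplus is the triangle above supply below P*: (1/2)(2.25)(112.875 - 105) = (1/2)(2.25)(7.875) = 8.8594.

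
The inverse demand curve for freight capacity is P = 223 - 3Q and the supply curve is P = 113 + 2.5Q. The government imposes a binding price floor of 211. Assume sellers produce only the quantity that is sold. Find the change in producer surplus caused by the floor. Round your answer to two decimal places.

Without the control, 223 - 3Q = 113 + 2.5Q so Q* = 20 and P* = 163.
At P = 211, buyers demand (223 - 211)/3 = 4 while sellers would supply more, so the quantity traded is 4 at price 211.
PS goes from (1/2)(20)(50) = 500 to 372 (computed as (211 - 113)(4) - (1/2)(2.5)(4)^2), a change of -128.

-128.00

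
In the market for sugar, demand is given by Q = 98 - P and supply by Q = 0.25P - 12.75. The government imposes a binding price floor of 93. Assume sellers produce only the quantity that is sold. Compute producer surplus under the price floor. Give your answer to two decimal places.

Rewriting demand in inverse form: P = 98 - Q.
Rewriting supply in inverse form: P = 51 + 4Q.
Without the control, 98 - Q = 51 + 4Q so Q* = 9.4 and P* = 88.6.
At the floor price 93, quantity demanded is (98 - 93)/1 = 5; demand is the short side, so Q = 5 trades at P = 93.
The supply price at Q = 5 is 71. PS is the trapezoid between 93 and supply over [0, 5]: (1/2)[(93 - 51) + (93 - 71)](5) = 160.

160.00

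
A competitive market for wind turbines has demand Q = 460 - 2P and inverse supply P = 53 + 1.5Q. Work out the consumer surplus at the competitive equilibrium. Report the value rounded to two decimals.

1958.06

Rewriting demand in inverse form: P = 230 - 0.5Q.
Setting demand equal to supply, 177 = 2Q, so Q* = 88.5 and P* = 185.75.
CS is the area between the demand curve and P* from 0 to Q*: (1/2)(88.5)(44.25) = 1958.0625.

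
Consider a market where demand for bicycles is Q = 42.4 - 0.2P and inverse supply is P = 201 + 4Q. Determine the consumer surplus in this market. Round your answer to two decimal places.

3.73

Rewriting demand in inverse form: P = 212 - 5Q.
Equilibrium: 212 - 5Q = 201 + 4Q, so Q* = 1.2222 and P* = 205.8889.
CS is the area between the demand curve and P* from 0 to Q*: (1/2)(1.2222)(6.1111) = 3.7346.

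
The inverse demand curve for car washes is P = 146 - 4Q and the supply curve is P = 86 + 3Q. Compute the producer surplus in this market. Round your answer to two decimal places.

110.20

Setting demand equal to supply, 60 = 7Q, so Q* = 8.5714 and P* = 111.7143.
The supply curve's price intercept is 86, so PS = (1/2)(Q*)(P* - 86) = (1/2)(8.5714)(25.7143) = 110.2041.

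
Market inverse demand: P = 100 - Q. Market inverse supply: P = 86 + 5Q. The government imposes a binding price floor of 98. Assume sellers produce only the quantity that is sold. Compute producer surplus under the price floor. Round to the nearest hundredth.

14.00

Free-market equilibrium: 100 - Q = 86 + 5Q gives Q* = 2.3333, P* = 97.6667.
At the floor price 98, quantity demanded is (100 - 98)/1 = 2; demand is the short side, so Q = 2 trades at P = 98.
The supply price at Q = 2 is 96. PS is the trapezoid between 98 and supply over [0, 2]: (1/2)[(98 - 86) + (98 - 96)](2) = 14.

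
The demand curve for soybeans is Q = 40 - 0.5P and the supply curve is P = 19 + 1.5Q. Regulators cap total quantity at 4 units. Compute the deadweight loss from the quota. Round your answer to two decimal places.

Rewriting demand in inverse form: P = 80 - 2Q.
Unrestricted equilibrium: Q* = (80 - 19)/(2 + 1.5) = 17.4286.
At Q = 4 the demand price is 80 - 2(4) = 72 and the supply price is 19 + 1.5(4) = 25.
DWL = (1/2)(gap between curves at 4) x (Q* - 4) = (1/2)(47)(13.4286) = 315.5714.

315.57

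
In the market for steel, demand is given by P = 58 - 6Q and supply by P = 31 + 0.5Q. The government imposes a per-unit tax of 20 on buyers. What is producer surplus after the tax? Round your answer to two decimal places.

0.29

Without the tax, 58 - 6Q = 31 + 0.5Q so Q* = 4.1538 and P* = 33.0769.
With the tax, buyers' net willingness to pay falls by 20: (58 - 20) - 6Q = 31 + 0.5Q, so Q_t = 1.0769. Buyers pay P_b = 51.5385; sellers receive P_s = P_b - 20 = 31.5385.
Producer surplus is the triangle above supply below P_s: (1/2)(1.0769)(31.5385 - 31) = 0.2899.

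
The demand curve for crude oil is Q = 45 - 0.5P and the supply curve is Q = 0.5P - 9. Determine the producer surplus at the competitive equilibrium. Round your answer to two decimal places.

324.00

Rewriting demand in inverse form: P = 90 - 2Q.
Rewriting supply in inverse form: P = 18 + 2Q.
Setting demand equal to supply, 72 = 4Q, so Q* = 18 and P* = 54.
Producer surplus is the triangle above supply below P*: (1/2)(18)(54 - 18) = (1/2)(18)(36) = 324.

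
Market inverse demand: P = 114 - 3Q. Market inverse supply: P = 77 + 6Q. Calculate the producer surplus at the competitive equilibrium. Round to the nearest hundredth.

50.70

Setting demand equal to supply, 37 = 9Q, so Q* = 4.1111 and P* = 101.6667.
The supply curve's price intercept is 77, so PS = (1/2)(Q*)(P* - 77) = (1/2)(4.1111)(24.6667) = 50.7037.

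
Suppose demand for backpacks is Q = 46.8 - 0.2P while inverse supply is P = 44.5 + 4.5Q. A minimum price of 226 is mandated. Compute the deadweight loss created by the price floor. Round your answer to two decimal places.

1598.97

Rewriting demand in inverse form: P = 234 - 5Q.
Free-market equilibrium: 234 - 5Q = 44.5 + 4.5Q gives Q* = 19.9474, P* = 134.2632.
At the floor price 226, quantity demanded is (234 - 226)/5 = 1.6; demand is the short side, so Q = 1.6 trades at P = 226.
The lost-trades triangle has base Q* - 1.6 = 18.3474 and height equal to the gap between the curves at Q = 1.6, which is 226 - 51.7 = 174.3. DWL = (1/2)(18.3474)(174.3) = 1598.9732.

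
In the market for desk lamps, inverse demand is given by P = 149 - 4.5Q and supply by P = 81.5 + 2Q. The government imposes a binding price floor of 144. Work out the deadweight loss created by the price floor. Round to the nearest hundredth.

Free-market equilibrium: 149 - 4.5Q = 81.5 + 2Q gives Q* = 10.3846, P* = 102.2692.
At P = 144, buyers demand (149 - 144)/4.5 = 1.1111 while sellers would supply more, so the quantity traded is 1.1111 at price 144.
At Q = 1.1111 the demand price is 144 and the supply price is 83.7222. Deadweight loss is the triangle between the curves from 1.1111 to 10.3846: (1/2)(144 - 83.7222)(10.3846 - 1.1111) = 279.4931.

279.49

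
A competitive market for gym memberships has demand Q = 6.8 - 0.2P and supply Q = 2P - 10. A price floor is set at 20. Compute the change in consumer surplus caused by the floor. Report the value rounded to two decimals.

Rewriting demand in inverse form: P = 34 - 5Q.
Rewriting supply in inverse form: P = 5 + 0.5Q.
Free-market equilibrium: 34 - 5Q = 5 + 0.5Q gives Q* = 5.2727, P* = 7.6364.
At the floor price 20, quantity demanded is (34 - 20)/5 = 2.8; demand is the short side, so Q = 2.8 trades at P = 20.
CS goes from (1/2)(5.2727)(26.3636) = 69.5041 to 19.6 (computed as (34 - 20)(2.8) - (1/2)(5)(2.8)^2), a change of -49.9041.

-49.90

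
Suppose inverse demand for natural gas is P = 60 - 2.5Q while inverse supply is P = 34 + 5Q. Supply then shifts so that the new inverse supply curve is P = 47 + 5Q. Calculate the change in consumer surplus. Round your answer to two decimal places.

-11.27

Initial equilibrium: Q_0 = 3.4667, P_0 = 51.3333; CS_0 = (1/2)(3.4667)(8.6667) = 15.0222, PS_0 = (1/2)(3.4667)(17.3333) = 30.0444.
New equilibrium: 60 - 2.5Q = 47 + 5Q gives Q_1 = 1.7333, P_1 = 55.6667; CS_1 = 3.7556, PS_1 = 7.5111.
Change in consumer surplus = 3.7556 - 15.0222 = -11.2667.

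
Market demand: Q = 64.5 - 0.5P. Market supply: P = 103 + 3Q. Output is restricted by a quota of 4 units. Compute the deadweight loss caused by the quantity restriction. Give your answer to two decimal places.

3.60

Rewriting demand in inverse form: P = 129 - 2Q.
Without the quota, 129 - 2Q = 103 + 3Q gives Q* = 5.2.
At Q = 4 the demand price is 129 - 2(4) = 121 and the supply price is 103 + 3(4) = 115.
Deadweight loss is the triangle between the curves from 4 to 5.2: (1/2)(121 - 115)(5.2 - 4) = 3.6.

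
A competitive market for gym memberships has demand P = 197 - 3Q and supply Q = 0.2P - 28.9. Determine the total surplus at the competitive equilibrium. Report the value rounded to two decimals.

172.27

Rewriting supply in inverse form: P = 144.5 + 5Q.
Setting demand equal to supply, 52.5 = 8Q, so Q* = 6.5625 and P* = 177.3125.
Total surplus is the full triangle between the curves from 0 to Q*: (1/2)(6.5625)(197 - 144.5) = 172.2656.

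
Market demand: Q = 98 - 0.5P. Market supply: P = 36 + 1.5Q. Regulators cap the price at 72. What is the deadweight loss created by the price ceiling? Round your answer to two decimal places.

Rewriting demand in inverse form: P = 196 - 2Q.
Without the control, 196 - 2Q = 36 + 1.5Q so Q* = 45.7143 and P* = 104.5714.
At the ceiling price 72, quantity supplied is (72 - 36)/1.5 = 24; supply is the short side, so Q = 24 trades at P = 72.
At Q = 24 the demand price is 148 and the supply price is 72. Deadweight loss is the triangle between the curves from 24 to 45.7143: (1/2)(148 - 72)(45.7143 - 24) = 825.1429.

825.14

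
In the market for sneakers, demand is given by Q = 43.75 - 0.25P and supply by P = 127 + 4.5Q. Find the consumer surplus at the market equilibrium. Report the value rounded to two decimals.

Rewriting demand in inverse form: P = 175 - 4Q.
Equilibrium: 175 - 4Q = 127 + 4.5Q, so Q* = 5.6471 and P* = 152.4118.
Consumer surplus is the triangle under demand above P*: (1/2)(5.6471)(175 - 152.4118) = (1/2)(5.6471)(22.5882) = 63.7785.

63.78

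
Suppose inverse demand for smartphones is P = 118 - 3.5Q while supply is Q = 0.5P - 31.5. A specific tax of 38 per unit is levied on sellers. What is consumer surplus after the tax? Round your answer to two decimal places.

16.72

Rewriting supply in inverse form: P = 63 + 2Q.
Without the tax, 118 - 3.5Q = 63 + 2Q so Q* = 10 and P* = 83.
With the tax, sellers need 38 more per unit: 118 - 3.5Q = 63 + 2Q + 38, so Q_t = 3.0909. Buyers pay P_b = 107.1818; sellers receive P_s = P_b - 38 = 69.1818.
CS = (1/2)(Q_t)(118 - P_b) = (1/2)(3.0909)(10.8182) = 16.719.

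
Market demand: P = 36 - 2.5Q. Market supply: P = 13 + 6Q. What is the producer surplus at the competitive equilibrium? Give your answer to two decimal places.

21.97

Equilibrium: 36 - 2.5Q = 13 + 6Q, so Q* = 2.7059 and P* = 29.2353.
Producer surplus is the triangle above supply below P*: (1/2)(2.7059)(29.2353 - 13) = (1/2)(2.7059)(16.2353) = 21.9654.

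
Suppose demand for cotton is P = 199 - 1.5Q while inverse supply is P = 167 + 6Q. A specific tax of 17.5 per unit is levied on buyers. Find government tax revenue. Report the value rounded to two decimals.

Pre-tax equilibrium: 199 - 1.5Q = 167 + 6Q gives Q* = 4.2667, P* = 192.6.
With the tax, buyers' net willingness to pay falls by 17.5: (199 - 17.5) - 1.5Q = 167 + 6Q, so Q_t = 1.9333. Buyers pay P_b = 196.1; sellers receive P_s = P_b - 17.5 = 178.6.
Tax revenue = t x Q_t = 17.5 x 1.9333 = 33.8333.

33.83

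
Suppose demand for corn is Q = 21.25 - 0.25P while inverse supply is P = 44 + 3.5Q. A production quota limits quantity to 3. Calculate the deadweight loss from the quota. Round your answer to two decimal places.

Rewriting demand in inverse form: P = 85 - 4Q.
Unrestricted equilibrium: Q* = (85 - 44)/(4 + 3.5) = 5.4667.
At Q = 3 the demand price is 85 - 4(3) = 73 and the supply price is 44 + 3.5(3) = 54.5.
Deadweight loss is the triangle between the curves from 3 to 5.4667: (1/2)(73 - 54.5)(5.4667 - 3) = 22.8167.

22.82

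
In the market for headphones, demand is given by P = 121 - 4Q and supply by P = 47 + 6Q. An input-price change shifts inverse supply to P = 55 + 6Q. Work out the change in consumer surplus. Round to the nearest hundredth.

Initial equilibrium: Q_0 = 7.4, P_0 = 91.4; CS_0 = (1/2)(7.4)(29.6) = 109.52, PS_0 = (1/2)(7.4)(44.4) = 164.28.
New equilibrium: 121 - 4Q = 55 + 6Q gives Q_1 = 6.6, P_1 = 94.6; CS_1 = 87.12, PS_1 = 130.68.
Change in consumer surplus = 87.12 - 109.52 = -22.4.

-22.40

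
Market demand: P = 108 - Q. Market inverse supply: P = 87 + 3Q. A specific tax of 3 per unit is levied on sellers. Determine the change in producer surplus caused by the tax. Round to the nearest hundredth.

-10.97

Pre-tax equilibrium: 108 - Q = 87 + 3Q gives Q* = 5.25, P* = 102.75.
A tax on sellers shifts supply up by 3: 108 - Q = 87 + 3Q + 3, so Q_t = 4.5. Buyers pay P_b = 103.5; sellers receive P_s = P_b - 3 = 100.5.
PS falls from (1/2)(5.25)(15.75) = 41.3438 to (1/2)(4.5)(13.5) = 30.375, a change of -10.9688.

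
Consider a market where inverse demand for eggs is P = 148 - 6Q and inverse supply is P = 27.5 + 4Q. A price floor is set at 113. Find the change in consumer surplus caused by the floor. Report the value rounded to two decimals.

Free-market equilibrium: 148 - 6Q = 27.5 + 4Q gives Q* = 12.05, P* = 75.7.
At the floor price 113, quantity demanded is (148 - 113)/6 = 5.8333; demand is the short side, so Q = 5.8333 trades at P = 113.
CS goes from (1/2)(12.05)(72.3) = 435.6075 to 102.0833 (computed as (148 - 113)(5.8333) - (1/2)(6)(5.8333)^2), a change of -333.5242.

-333.52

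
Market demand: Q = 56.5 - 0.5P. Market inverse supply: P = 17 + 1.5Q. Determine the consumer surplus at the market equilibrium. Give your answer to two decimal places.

752.33

Rewriting demand in inverse form: P = 113 - 2Q.
Set 113 - 2Q = 17 + 1.5Q, which gives 96 = 3.5Q, so Q* = 27.4286 and P* = 113 - 2(27.4286) = 58.1429.
Consumer surplus is the triangle under demand above P*: (1/2)(27.4286)(113 - 58.1429) = (1/2)(27.4286)(54.8571) = 752.3265.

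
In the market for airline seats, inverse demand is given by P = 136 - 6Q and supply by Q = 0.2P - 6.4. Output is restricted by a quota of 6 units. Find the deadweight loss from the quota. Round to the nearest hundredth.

Rewriting supply in inverse form: P = 32 + 5Q.
Unrestricted equilibrium: Q* = (136 - 32)/(6 + 5) = 9.4545.
At Q = 6 the demand price is 136 - 6(6) = 100 and the supply price is 32 + 5(6) = 62.
Deadweight loss is the triangle between the curves from 6 to 9.4545: (1/2)(100 - 62)(9.4545 - 6) = 65.6364.

65.64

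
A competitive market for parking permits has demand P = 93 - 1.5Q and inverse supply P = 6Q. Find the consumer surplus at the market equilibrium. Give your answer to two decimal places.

Setting demand equal to supply, 93 = 7.5Q, so Q* = 12.4 and P* = 74.4.
CS is the area between the demand curve and P* from 0 to Q*: (1/2)(12.4)(18.6) = 115.32.

115.32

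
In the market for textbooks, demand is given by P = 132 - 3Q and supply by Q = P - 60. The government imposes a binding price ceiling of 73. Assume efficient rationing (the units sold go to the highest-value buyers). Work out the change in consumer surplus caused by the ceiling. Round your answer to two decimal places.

27.50

Rewriting supply in inverse form: P = 60 + Q.
Without the control, 132 - 3Q = 60 + Q so Q* = 18 and P* = 78.
At the ceiling price 73, quantity supplied is (73 - 60)/1 = 13; supply is the short side, so Q = 13 trades at P = 73.
CS goes from (1/2)(18)(54) = 486 to 513.5 (computed as (132 - 73)(13) - (1/2)(3)(13)^2), a change of 27.5.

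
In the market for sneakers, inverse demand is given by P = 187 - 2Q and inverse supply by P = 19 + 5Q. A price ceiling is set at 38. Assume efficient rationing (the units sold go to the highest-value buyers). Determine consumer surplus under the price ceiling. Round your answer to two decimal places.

Free-market equilibrium: 187 - 2Q = 19 + 5Q gives Q* = 24, P* = 139.
At P = 38, sellers supply (38 - 19)/5 = 3.8 while buyers want more, so the quantity traded is 3.8 at price 38.
The demand price at Q = 3.8 is 179.4. CS is the trapezoid between demand and 38 over [0, 3.8]: (1/2)[(187 - 38) + (179.4 - 38)](3.8) = 551.76.

551.76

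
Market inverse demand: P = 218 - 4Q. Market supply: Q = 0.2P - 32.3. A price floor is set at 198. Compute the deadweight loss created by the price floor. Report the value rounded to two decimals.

Rewriting supply in inverse form: P = 161.5 + 5Q.
Free-market equilibrium: 218 - 4Q = 161.5 + 5Q gives Q* = 6.2778, P* = 192.8889.
At the floor price 198, quantity demanded is (218 - 198)/4 = 5; demand is the short side, so Q = 5 trades at P = 198.
At Q = 5 the demand price is 198 and the supply price is 186.5. Deadweight loss is the triangle between the curves from 5 to 6.2778: (1/2)(198 - 186.5)(6.2778 - 5) = 7.3472.

7.35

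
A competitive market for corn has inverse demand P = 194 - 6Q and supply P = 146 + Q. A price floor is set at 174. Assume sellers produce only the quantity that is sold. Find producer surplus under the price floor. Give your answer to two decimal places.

Without the control, 194 - 6Q = 146 + Q so Q* = 6.8571 and P* = 152.8571.
At the floor price 174, quantity demanded is (194 - 174)/6 = 3.3333; demand is the short side, so Q = 3.3333 trades at P = 174.
The supply price at Q = 3.3333 is 149.3333. PS is the trapezoid between 174 and supply over [0, 3.3333]: (1/2)[(174 - 146) + (174 - 149.3333)](3.3333) = 87.7778.

87.78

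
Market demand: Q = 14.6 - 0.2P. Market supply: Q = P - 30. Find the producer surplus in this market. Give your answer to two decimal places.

Rewriting demand in inverse form: P = 73 - 5Q.
Rewriting supply in inverse form: P = 30 + Q.
Set 73 - 5Q = 30 + Q, which gives 43 = 6Q, so Q* = 7.1667 and P* = 73 - 5(7.1667) = 37.1667.
The supply curve's price intercept is 30, so PS = (1/2)(Q*)(P* - 30) = (1/2)(7.1667)(7.1667) = 25.6806.

25.68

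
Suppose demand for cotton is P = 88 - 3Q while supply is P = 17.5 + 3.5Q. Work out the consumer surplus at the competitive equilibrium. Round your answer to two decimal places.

Set 88 - 3Q = 17.5 + 3.5Q, which gives 70.5 = 6.5Q, so Q* = 10.8462 and P* = 88 - 3(10.8462) = 55.4615.
Consumer surplus is the triangle under demand above P*: (1/2)(10.8462)(88 - 55.4615) = (1/2)(10.8462)(32.5385) = 176.4586.

176.46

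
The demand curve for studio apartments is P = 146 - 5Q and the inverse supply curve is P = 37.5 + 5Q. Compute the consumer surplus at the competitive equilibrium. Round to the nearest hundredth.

294.31

Set 146 - 5Q = 37.5 + 5Q, which gives 108.5 = 10Q, so Q* = 10.85 and P* = 146 - 5(10.85) = 91.75.
CS is the area between the demand curve and P* from 0 to Q*: (1/2)(10.85)(54.25) = 294.3062.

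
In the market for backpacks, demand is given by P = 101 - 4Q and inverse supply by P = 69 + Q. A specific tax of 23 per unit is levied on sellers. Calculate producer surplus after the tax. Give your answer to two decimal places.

1.62

Pre-tax equilibrium: 101 - 4Q = 69 + Q gives Q* = 6.4, P* = 75.4.
With the tax, sellers need 23 more per unit: 101 - 4Q = 69 + Q + 23, so Q_t = 1.8. Buyers pay P_b = 93.8; sellers receive P_s = P_b - 23 = 70.8.
Producer surplus is the triangle above supply below P_s: (1/2)(1.8)(70.8 - 69) = 1.62.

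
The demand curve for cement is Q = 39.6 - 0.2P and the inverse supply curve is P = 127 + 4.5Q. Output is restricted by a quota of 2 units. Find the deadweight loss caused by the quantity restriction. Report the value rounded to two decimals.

142.32

Rewriting demand in inverse form: P = 198 - 5Q.
Without the quota, 198 - 5Q = 127 + 4.5Q gives Q* = 7.4737.
At Q = 2 the demand price is 198 - 5(2) = 188 and the supply price is 127 + 4.5(2) = 136.
Deadweight loss is the triangle between the curves from 2 to 7.4737: (1/2)(188 - 136)(7.4737 - 2) = 142.3158.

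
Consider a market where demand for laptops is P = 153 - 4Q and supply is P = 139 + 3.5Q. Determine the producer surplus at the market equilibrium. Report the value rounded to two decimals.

Set 153 - 4Q = 139 + 3.5Q, which gives 14 = 7.5Q, so Q* = 1.8667 and P* = 153 - 4(1.8667) = 145.5333.
Producer surplus is the triangle above supply below P*: (1/2)(1.8667)(145.5333 - 139) = (1/2)(1.8667)(6.5333) = 6.0978.

6.10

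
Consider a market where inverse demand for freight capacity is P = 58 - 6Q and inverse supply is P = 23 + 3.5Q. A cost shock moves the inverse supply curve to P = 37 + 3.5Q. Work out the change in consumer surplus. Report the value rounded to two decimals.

Initial equilibrium: Q_0 = 3.6842, P_0 = 35.8947; CS_0 = (1/2)(3.6842)(22.1053) = 40.7202, PS_0 = (1/2)(3.6842)(12.8947) = 23.7535.
New equilibrium: 58 - 6Q = 37 + 3.5Q gives Q_1 = 2.2105, P_1 = 44.7368; CS_1 = 14.6593, PS_1 = 8.5512.
Change in consumer surplus = 14.6593 - 40.7202 = -26.0609.

-26.06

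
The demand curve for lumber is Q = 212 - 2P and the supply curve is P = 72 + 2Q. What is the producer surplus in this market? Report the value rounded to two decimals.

Rewriting demand in inverse form: P = 106 - 0.5Q.
Setting demand equal to supply, 34 = 2.5Q, so Q* = 13.6 and P* = 99.2.
Producer surplus is the triangle above supply below P*: (1/2)(13.6)(99.2 - 72) = (1/2)(13.6)(27.2) = 184.96.

184.96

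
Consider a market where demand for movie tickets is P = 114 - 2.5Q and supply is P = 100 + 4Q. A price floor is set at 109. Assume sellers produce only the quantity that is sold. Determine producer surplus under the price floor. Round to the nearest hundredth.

Without the control, 114 - 2.5Q = 100 + 4Q so Q* = 2.1538 and P* = 108.6154.
At the floor price 109, quantity demanded is (114 - 109)/2.5 = 2; demand is the short side, so Q = 2 trades at P = 109.
The supply price at Q = 2 is 108. PS is the trapezoid between 109 and supply over [0, 2]: (1/2)[(109 - 100) + (109 - 108)](2) = 10.

10.00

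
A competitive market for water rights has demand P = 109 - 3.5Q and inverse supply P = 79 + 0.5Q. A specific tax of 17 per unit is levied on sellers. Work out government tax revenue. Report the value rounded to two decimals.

55.25

Pre-tax equilibrium: 109 - 3.5Q = 79 + 0.5Q gives Q* = 7.5, P* = 82.75.
A tax on sellers shifts supply up by 17: 109 - 3.5Q = 79 + 0.5Q + 17, so Q_t = 3.25. Buyers pay P_b = 97.625; sellers receive P_s = P_b - 17 = 80.625.
Revenue is the tax times quantity traded: 17 x 3.25 = 55.25.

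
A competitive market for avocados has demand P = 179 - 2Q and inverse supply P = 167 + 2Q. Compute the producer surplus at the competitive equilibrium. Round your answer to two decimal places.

9.00

Equilibrium: 179 - 2Q = 167 + 2Q, so Q* = 3 and P* = 173.
PS is the area between P* and the supply curve from 0 to Q*: (1/2)(3)(6) = 9.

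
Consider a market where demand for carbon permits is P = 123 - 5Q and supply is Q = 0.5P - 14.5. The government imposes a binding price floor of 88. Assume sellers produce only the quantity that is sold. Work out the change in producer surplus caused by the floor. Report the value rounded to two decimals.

183.67

Rewriting supply in inverse form: P = 29 + 2Q.
Free-market equilibrium: 123 - 5Q = 29 + 2Q gives Q* = 13.4286, P* = 55.8571.
At P = 88, buyers demand (123 - 88)/5 = 7 while sellers would supply more, so the quantity traded is 7 at price 88.
PS goes from (1/2)(13.4286)(26.8571) = 180.3265 to 364 (computed as (88 - 29)(7) - (1/2)(2)(7)^2), a change of 183.6735.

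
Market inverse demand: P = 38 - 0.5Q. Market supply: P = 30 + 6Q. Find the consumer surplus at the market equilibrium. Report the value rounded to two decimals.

Set 38 - 0.5Q = 30 + 6Q, which gives 8 = 6.5Q, so Q* = 1.2308 and P* = 38 - 0.5(1.2308) = 37.3846.
The demand choke price is 38, so CS = (1/2)(Q*)(38 - P*) = (1/2)(1.2308)(0.6154) = 0.3787.

0.38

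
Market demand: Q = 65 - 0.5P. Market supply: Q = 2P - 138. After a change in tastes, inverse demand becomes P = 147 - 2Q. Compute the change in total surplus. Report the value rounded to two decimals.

472.60

Rewriting demand in inverse form: P = 130 - 2Q.
Rewriting supply in inverse form: P = 69 + 0.5Q.
Initial equilibrium: Q_0 = 24.4, P_0 = 81.2; CS_0 = (1/2)(24.4)(48.8) = 595.36, PS_0 = (1/2)(24.4)(12.2) = 148.84.
New equilibrium: 147 - 2Q = 69 + 0.5Q gives Q_1 = 31.2, P_1 = 84.6; CS_1 = 973.44, PS_1 = 243.36.
Change in total surplus = (973.44 + 243.36) - (595.36 + 148.84) = 472.6.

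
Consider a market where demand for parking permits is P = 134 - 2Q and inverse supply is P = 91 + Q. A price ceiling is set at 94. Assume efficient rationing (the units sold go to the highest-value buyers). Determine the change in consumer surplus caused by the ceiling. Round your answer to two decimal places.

-94.44

Without the control, 134 - 2Q = 91 + Q so Q* = 14.3333 and P* = 105.3333.
At the ceiling price 94, quantity supplied is (94 - 91)/1 = 3; supply is the short side, so Q = 3 trades at P = 94.
CS goes from (1/2)(14.3333)(28.6667) = 205.4444 to 111 (computed as (134 - 94)(3) - (1/2)(2)(3)^2), a change of -94.4444.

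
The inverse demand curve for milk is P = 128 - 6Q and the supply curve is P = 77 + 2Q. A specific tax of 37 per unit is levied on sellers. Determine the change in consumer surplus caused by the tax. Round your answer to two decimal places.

-112.73

Pre-tax equilibrium: 128 - 6Q = 77 + 2Q gives Q* = 6.375, P* = 89.75.
A tax on sellers shifts supply up by 37: 128 - 6Q = 77 + 2Q + 37, so Q_t = 1.75. Buyers pay P_b = 117.5; sellers receive P_s = P_b - 37 = 80.5.
Consumers lose the trapezoid between P* and P_b out to Q_t plus the triangle from Q_t to Q*: change in CS = 9.1875 - 121.9219 = -112.7344.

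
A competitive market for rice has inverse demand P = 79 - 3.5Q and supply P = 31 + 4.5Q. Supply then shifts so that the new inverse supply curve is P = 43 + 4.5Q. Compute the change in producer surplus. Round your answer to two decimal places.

-35.44

Initial equilibrium: Q_0 = 6, P_0 = 58; CS_0 = (1/2)(6)(21) = 63, PS_0 = (1/2)(6)(27) = 81.
New equilibrium: 79 - 3.5Q = 43 + 4.5Q gives Q_1 = 4.5, P_1 = 63.25; CS_1 = 35.4375, PS_1 = 45.5625.
Change in producer surplus = 45.5625 - 81 = -35.4375.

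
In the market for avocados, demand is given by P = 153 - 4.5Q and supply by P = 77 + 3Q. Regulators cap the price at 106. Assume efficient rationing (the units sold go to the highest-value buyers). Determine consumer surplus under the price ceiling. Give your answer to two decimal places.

Without the control, 153 - 4.5Q = 77 + 3Q so Q* = 10.1333 and P* = 107.4.
At P = 106, sellers supply (106 - 77)/3 = 9.6667 while buyers want more, so the quantity traded is 9.6667 at price 106.
The demand price at Q = 9.6667 is 109.5. CS is the trapezoid between demand and 106 over [0, 9.6667]: (1/2)[(153 - 106) + (109.5 - 106)](9.6667) = 244.0833.

244.08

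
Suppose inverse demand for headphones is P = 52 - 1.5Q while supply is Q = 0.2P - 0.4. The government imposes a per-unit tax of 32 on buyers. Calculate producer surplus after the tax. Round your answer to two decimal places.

19.17

Rewriting supply in inverse form: P = 2 + 5Q.
Pre-tax equilibrium: 52 - 1.5Q = 2 + 5Q gives Q* = 7.6923, P* = 40.4615.
With the tax, buyers' net willingness to pay falls by 32: (52 - 32) - 1.5Q = 2 + 5Q, so Q_t = 2.7692. Buyers pay P_b = 47.8462; sellers receive P_s = P_b - 32 = 15.8462.
Producer surplus is the triangle above supply below P_s: (1/2)(2.7692)(15.8462 - 2) = 19.1716.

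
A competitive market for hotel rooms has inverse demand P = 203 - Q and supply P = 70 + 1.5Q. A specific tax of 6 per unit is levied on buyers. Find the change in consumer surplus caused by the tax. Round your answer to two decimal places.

-124.80

Pre-tax equilibrium: 203 - Q = 70 + 1.5Q gives Q* = 53.2, P* = 149.8.
A tax on buyers shifts demand down by 6: (203 - 6) - Q = 70 + 1.5Q, so Q_t = 50.8. Buyers pay P_b = 152.2; sellers receive P_s = P_b - 6 = 146.2.
Consumers lose the trapezoid between P* and P_b out to Q_t plus the triangle from Q_t to Q*: change in CS = 1290.32 - 1415.12 = -124.8.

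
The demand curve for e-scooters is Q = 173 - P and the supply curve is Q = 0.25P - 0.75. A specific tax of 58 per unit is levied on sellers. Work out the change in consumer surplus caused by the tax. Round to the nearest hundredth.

Rewriting demand in inverse form: P = 173 - Q.
Rewriting supply in inverse form: P = 3 + 4Q.
Pre-tax equilibrium: 173 - Q = 3 + 4Q gives Q* = 34, P* = 139.
A tax on sellers shifts supply up by 58: 173 - Q = 3 + 4Q + 58, so Q_t = 22.4. Buyers pay P_b = 150.6; sellers receive P_s = P_b - 58 = 92.6.
CS falls from (1/2)(34)(34) = 578 to (1/2)(22.4)(22.4) = 250.88, a change of -327.12.

-327.12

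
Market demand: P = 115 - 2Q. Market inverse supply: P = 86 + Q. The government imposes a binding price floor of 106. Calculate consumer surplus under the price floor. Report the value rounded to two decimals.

Without the control, 115 - 2Q = 86 + Q so Q* = 9.6667 and P* = 95.6667.
At the floor price 106, quantity demanded is (115 - 106)/2 = 4.5; demand is the short side, so Q = 4.5 trades at P = 106.
CS is the triangle under demand above 106: (1/2)(4.5)(115 - 106) = 20.25.

20.25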